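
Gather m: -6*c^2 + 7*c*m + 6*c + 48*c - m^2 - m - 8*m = -6*c^2 + 54*c - m^2 + m*(7*c - 9)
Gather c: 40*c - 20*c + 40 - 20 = 20*c + 20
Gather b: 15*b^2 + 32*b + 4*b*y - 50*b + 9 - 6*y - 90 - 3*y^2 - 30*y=15*b^2 + b*(4*y - 18) - 3*y^2 - 36*y - 81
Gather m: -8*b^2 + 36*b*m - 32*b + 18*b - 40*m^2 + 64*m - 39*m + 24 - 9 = -8*b^2 - 14*b - 40*m^2 + m*(36*b + 25) + 15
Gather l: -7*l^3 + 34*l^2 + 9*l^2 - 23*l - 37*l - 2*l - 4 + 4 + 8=-7*l^3 + 43*l^2 - 62*l + 8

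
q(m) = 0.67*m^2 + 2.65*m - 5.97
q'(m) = 1.34*m + 2.65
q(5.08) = 24.78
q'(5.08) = 9.46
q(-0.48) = -7.09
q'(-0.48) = 2.01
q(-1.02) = -7.98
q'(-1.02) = 1.28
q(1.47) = -0.63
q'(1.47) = 4.62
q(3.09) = 8.62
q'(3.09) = 6.79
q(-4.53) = -4.23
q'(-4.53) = -3.42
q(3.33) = 10.28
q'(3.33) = 7.11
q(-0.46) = -7.05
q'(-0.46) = 2.03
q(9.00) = 72.15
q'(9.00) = 14.71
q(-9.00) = 24.45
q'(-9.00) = -9.41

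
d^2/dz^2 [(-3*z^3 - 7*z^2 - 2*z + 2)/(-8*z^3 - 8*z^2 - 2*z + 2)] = (64*z^6 + 60*z^5 - 108*z^4 - 49*z^3 + 3*z^2 - 15*z - 1)/(64*z^9 + 192*z^8 + 240*z^7 + 112*z^6 - 36*z^5 - 60*z^4 - 11*z^3 + 9*z^2 + 3*z - 1)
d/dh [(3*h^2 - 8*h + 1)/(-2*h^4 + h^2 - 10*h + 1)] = 2*((4 - 3*h)*(2*h^4 - h^2 + 10*h - 1) + (3*h^2 - 8*h + 1)*(4*h^3 - h + 5))/(2*h^4 - h^2 + 10*h - 1)^2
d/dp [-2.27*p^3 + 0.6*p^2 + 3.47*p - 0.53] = -6.81*p^2 + 1.2*p + 3.47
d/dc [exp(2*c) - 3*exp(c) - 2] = (2*exp(c) - 3)*exp(c)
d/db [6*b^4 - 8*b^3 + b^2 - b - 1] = 24*b^3 - 24*b^2 + 2*b - 1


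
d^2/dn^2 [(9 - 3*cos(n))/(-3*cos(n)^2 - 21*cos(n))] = (19*sin(n)^4/cos(n)^3 + sin(n)^2 + 64 + 167/cos(n) - 126/cos(n)^2 - 313/cos(n)^3)/(cos(n) + 7)^3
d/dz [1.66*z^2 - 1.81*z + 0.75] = 3.32*z - 1.81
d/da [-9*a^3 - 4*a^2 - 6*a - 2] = -27*a^2 - 8*a - 6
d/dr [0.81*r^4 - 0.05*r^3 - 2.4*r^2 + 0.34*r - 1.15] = 3.24*r^3 - 0.15*r^2 - 4.8*r + 0.34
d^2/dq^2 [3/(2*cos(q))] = 3*(sin(q)^2 + 1)/(2*cos(q)^3)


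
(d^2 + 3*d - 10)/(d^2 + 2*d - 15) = (d - 2)/(d - 3)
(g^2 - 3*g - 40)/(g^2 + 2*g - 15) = (g - 8)/(g - 3)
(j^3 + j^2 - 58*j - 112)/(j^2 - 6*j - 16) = j + 7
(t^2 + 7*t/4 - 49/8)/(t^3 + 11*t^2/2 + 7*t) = (t - 7/4)/(t*(t + 2))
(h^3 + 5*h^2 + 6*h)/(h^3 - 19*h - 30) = h/(h - 5)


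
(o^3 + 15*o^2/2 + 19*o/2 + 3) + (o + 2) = o^3 + 15*o^2/2 + 21*o/2 + 5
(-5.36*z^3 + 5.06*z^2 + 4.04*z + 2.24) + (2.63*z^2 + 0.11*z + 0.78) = -5.36*z^3 + 7.69*z^2 + 4.15*z + 3.02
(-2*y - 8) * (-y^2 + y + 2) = 2*y^3 + 6*y^2 - 12*y - 16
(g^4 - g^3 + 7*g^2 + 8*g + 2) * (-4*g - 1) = -4*g^5 + 3*g^4 - 27*g^3 - 39*g^2 - 16*g - 2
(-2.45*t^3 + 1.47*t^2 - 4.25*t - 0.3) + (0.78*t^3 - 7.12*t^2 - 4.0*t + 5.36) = -1.67*t^3 - 5.65*t^2 - 8.25*t + 5.06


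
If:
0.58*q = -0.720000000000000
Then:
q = -1.24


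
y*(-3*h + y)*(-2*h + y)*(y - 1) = 6*h^2*y^2 - 6*h^2*y - 5*h*y^3 + 5*h*y^2 + y^4 - y^3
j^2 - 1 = (j - 1)*(j + 1)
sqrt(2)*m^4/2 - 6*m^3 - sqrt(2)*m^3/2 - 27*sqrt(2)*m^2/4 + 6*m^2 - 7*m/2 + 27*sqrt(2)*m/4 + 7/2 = (m - 1)*(m - 7*sqrt(2))*(m + sqrt(2)/2)*(sqrt(2)*m/2 + 1/2)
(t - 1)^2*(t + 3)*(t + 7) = t^4 + 8*t^3 + 2*t^2 - 32*t + 21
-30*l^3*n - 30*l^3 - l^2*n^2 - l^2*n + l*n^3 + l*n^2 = (-6*l + n)*(5*l + n)*(l*n + l)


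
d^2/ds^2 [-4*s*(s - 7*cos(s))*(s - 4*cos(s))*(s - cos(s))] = -48*s^3*cos(s) - 288*s^2*sin(s) + 312*s^2*cos(2*s) - 48*s^2 + 624*s*sin(2*s) + 204*s*cos(s) - 252*s*cos(3*s) - 168*sin(s) - 168*sin(3*s) - 156*cos(2*s) - 156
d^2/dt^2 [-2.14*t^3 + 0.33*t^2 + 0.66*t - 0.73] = 0.66 - 12.84*t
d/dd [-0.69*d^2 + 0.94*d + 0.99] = 0.94 - 1.38*d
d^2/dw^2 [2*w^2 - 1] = 4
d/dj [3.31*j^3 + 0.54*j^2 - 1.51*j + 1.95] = 9.93*j^2 + 1.08*j - 1.51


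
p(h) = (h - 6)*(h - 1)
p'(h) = 2*h - 7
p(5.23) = -3.26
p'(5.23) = 3.46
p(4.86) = -4.40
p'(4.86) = 2.72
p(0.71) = 1.53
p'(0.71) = -5.58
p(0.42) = 3.24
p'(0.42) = -6.16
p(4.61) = -5.02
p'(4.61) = 2.22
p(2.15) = -4.43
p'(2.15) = -2.70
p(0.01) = 5.93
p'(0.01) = -6.98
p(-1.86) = 22.48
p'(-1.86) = -10.72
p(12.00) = 66.00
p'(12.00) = 17.00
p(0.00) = 6.00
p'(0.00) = -7.00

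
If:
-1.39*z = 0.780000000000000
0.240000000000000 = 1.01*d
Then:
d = 0.24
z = -0.56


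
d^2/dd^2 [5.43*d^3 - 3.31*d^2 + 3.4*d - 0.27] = 32.58*d - 6.62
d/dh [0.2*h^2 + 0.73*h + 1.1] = 0.4*h + 0.73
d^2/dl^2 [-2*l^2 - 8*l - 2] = -4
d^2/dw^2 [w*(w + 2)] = 2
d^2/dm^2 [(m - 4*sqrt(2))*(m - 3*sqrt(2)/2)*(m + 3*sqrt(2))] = 6*m - 5*sqrt(2)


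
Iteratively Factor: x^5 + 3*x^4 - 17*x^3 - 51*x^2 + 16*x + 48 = (x + 1)*(x^4 + 2*x^3 - 19*x^2 - 32*x + 48) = (x - 1)*(x + 1)*(x^3 + 3*x^2 - 16*x - 48) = (x - 1)*(x + 1)*(x + 4)*(x^2 - x - 12) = (x - 4)*(x - 1)*(x + 1)*(x + 4)*(x + 3)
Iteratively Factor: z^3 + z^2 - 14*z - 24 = (z - 4)*(z^2 + 5*z + 6) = (z - 4)*(z + 2)*(z + 3)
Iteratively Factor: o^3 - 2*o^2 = (o)*(o^2 - 2*o) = o^2*(o - 2)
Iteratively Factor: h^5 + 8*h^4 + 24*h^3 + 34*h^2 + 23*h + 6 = (h + 1)*(h^4 + 7*h^3 + 17*h^2 + 17*h + 6) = (h + 1)^2*(h^3 + 6*h^2 + 11*h + 6) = (h + 1)^2*(h + 3)*(h^2 + 3*h + 2) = (h + 1)^2*(h + 2)*(h + 3)*(h + 1)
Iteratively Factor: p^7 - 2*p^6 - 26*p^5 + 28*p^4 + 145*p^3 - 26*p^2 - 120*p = (p - 3)*(p^6 + p^5 - 23*p^4 - 41*p^3 + 22*p^2 + 40*p) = (p - 3)*(p - 1)*(p^5 + 2*p^4 - 21*p^3 - 62*p^2 - 40*p) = (p - 3)*(p - 1)*(p + 4)*(p^4 - 2*p^3 - 13*p^2 - 10*p) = (p - 5)*(p - 3)*(p - 1)*(p + 4)*(p^3 + 3*p^2 + 2*p) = (p - 5)*(p - 3)*(p - 1)*(p + 2)*(p + 4)*(p^2 + p) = (p - 5)*(p - 3)*(p - 1)*(p + 1)*(p + 2)*(p + 4)*(p)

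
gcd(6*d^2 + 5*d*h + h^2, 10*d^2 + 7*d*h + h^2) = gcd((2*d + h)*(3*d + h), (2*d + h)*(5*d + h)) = 2*d + h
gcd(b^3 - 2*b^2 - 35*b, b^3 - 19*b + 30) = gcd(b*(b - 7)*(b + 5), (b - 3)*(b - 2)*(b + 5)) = b + 5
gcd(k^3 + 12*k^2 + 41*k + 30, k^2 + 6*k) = k + 6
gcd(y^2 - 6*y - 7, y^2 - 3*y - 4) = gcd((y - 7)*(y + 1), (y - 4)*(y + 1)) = y + 1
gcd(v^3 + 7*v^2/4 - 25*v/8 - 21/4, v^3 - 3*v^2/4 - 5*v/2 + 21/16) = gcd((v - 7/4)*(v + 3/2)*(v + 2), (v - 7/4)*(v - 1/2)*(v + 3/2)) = v^2 - v/4 - 21/8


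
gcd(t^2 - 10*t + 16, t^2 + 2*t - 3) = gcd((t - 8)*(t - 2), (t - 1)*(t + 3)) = 1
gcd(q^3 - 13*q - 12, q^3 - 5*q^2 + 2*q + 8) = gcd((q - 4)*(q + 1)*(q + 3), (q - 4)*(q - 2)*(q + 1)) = q^2 - 3*q - 4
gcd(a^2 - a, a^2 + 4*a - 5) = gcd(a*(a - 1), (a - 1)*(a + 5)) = a - 1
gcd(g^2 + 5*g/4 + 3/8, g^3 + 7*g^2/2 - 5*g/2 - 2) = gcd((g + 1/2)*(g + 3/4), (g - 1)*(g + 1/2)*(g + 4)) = g + 1/2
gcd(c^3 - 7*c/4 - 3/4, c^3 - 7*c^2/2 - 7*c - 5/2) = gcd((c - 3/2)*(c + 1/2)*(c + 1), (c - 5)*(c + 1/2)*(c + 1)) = c^2 + 3*c/2 + 1/2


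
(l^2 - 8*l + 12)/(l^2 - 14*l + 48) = (l - 2)/(l - 8)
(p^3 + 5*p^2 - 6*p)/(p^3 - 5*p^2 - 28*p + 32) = p*(p + 6)/(p^2 - 4*p - 32)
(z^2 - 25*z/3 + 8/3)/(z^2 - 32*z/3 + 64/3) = (3*z - 1)/(3*z - 8)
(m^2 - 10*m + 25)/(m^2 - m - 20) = (m - 5)/(m + 4)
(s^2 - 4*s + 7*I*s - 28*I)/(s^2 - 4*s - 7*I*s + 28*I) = (s + 7*I)/(s - 7*I)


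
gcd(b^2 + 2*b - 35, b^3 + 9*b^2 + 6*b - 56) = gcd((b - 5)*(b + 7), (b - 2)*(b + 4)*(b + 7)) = b + 7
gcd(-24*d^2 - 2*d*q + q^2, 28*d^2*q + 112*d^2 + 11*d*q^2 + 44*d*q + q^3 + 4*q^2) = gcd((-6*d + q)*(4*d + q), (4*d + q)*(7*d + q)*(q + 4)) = 4*d + q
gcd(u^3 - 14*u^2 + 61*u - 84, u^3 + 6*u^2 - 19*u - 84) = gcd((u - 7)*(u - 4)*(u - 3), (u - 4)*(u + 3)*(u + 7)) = u - 4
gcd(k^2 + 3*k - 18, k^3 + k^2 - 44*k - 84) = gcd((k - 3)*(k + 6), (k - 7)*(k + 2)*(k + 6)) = k + 6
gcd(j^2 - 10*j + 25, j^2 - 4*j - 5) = j - 5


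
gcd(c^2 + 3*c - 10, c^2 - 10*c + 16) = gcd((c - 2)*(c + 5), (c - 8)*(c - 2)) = c - 2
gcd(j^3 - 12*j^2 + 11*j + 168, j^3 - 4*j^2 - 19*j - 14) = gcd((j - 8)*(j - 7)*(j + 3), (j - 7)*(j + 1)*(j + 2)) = j - 7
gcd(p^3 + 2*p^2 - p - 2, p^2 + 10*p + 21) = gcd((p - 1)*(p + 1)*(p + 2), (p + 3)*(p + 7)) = 1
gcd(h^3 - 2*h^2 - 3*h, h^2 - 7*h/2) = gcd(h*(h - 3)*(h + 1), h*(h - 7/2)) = h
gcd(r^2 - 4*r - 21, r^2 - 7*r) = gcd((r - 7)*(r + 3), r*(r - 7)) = r - 7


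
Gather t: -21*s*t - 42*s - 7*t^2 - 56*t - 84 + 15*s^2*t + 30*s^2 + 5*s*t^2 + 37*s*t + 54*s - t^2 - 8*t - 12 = 30*s^2 + 12*s + t^2*(5*s - 8) + t*(15*s^2 + 16*s - 64) - 96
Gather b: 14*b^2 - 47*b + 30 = 14*b^2 - 47*b + 30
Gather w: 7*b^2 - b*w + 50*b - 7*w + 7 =7*b^2 + 50*b + w*(-b - 7) + 7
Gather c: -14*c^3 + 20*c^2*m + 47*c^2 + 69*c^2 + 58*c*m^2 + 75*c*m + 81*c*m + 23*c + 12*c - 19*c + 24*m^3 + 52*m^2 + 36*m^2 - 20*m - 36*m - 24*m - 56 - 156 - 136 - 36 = -14*c^3 + c^2*(20*m + 116) + c*(58*m^2 + 156*m + 16) + 24*m^3 + 88*m^2 - 80*m - 384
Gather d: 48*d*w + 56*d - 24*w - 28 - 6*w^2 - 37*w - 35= d*(48*w + 56) - 6*w^2 - 61*w - 63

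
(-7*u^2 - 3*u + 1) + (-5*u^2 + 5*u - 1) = -12*u^2 + 2*u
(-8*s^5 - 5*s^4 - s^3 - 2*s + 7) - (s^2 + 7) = -8*s^5 - 5*s^4 - s^3 - s^2 - 2*s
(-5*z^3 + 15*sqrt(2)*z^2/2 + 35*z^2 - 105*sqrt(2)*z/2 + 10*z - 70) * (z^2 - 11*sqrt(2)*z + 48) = -5*z^5 + 35*z^4 + 125*sqrt(2)*z^4/2 - 875*sqrt(2)*z^3/2 - 395*z^3 + 250*sqrt(2)*z^2 + 2765*z^2 - 1750*sqrt(2)*z + 480*z - 3360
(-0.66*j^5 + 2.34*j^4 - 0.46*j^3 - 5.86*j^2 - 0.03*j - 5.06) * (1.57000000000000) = -1.0362*j^5 + 3.6738*j^4 - 0.7222*j^3 - 9.2002*j^2 - 0.0471*j - 7.9442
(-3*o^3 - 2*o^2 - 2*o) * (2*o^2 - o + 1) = -6*o^5 - o^4 - 5*o^3 - 2*o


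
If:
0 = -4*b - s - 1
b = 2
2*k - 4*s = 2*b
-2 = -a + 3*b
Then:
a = 8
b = 2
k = -16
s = -9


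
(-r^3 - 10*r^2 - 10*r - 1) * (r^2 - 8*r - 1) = -r^5 - 2*r^4 + 71*r^3 + 89*r^2 + 18*r + 1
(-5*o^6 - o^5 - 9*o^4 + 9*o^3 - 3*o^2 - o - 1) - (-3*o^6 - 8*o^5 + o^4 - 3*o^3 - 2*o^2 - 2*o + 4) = -2*o^6 + 7*o^5 - 10*o^4 + 12*o^3 - o^2 + o - 5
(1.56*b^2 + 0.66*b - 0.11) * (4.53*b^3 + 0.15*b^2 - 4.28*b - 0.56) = 7.0668*b^5 + 3.2238*b^4 - 7.0761*b^3 - 3.7149*b^2 + 0.1012*b + 0.0616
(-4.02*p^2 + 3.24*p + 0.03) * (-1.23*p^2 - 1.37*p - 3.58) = 4.9446*p^4 + 1.5222*p^3 + 9.9159*p^2 - 11.6403*p - 0.1074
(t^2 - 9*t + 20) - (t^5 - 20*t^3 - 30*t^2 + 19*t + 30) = -t^5 + 20*t^3 + 31*t^2 - 28*t - 10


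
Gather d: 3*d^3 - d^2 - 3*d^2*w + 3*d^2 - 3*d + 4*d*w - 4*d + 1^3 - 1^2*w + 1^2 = 3*d^3 + d^2*(2 - 3*w) + d*(4*w - 7) - w + 2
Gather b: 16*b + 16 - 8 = 16*b + 8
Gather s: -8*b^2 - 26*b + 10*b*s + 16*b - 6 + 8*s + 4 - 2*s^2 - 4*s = -8*b^2 - 10*b - 2*s^2 + s*(10*b + 4) - 2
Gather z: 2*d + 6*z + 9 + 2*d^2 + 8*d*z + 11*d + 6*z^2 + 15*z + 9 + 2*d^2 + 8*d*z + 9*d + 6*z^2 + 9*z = 4*d^2 + 22*d + 12*z^2 + z*(16*d + 30) + 18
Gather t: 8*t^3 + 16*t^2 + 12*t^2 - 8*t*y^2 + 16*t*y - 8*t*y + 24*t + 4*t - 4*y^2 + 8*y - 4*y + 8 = 8*t^3 + 28*t^2 + t*(-8*y^2 + 8*y + 28) - 4*y^2 + 4*y + 8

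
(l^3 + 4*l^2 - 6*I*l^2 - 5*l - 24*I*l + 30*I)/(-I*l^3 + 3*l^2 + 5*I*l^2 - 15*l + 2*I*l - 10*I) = (I*l^3 + l^2*(6 + 4*I) + l*(24 - 5*I) - 30)/(l^3 + l^2*(-5 + 3*I) + l*(-2 - 15*I) + 10)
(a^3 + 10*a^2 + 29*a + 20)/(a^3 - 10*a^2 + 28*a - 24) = (a^3 + 10*a^2 + 29*a + 20)/(a^3 - 10*a^2 + 28*a - 24)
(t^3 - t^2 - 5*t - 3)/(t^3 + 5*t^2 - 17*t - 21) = (t + 1)/(t + 7)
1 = 1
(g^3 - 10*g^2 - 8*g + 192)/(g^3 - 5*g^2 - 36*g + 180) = (g^2 - 4*g - 32)/(g^2 + g - 30)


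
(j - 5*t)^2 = j^2 - 10*j*t + 25*t^2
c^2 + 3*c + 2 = (c + 1)*(c + 2)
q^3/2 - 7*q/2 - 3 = (q/2 + 1/2)*(q - 3)*(q + 2)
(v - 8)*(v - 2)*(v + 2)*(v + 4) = v^4 - 4*v^3 - 36*v^2 + 16*v + 128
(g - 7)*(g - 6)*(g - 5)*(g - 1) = g^4 - 19*g^3 + 125*g^2 - 317*g + 210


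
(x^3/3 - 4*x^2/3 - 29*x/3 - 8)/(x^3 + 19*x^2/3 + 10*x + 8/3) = (x^3 - 4*x^2 - 29*x - 24)/(3*x^3 + 19*x^2 + 30*x + 8)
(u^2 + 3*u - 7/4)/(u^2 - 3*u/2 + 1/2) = (u + 7/2)/(u - 1)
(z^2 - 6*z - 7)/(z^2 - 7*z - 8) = (z - 7)/(z - 8)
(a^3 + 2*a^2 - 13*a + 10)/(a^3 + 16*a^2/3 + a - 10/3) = 3*(a^2 - 3*a + 2)/(3*a^2 + a - 2)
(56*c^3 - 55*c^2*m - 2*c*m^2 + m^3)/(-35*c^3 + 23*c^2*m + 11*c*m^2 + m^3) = (-8*c + m)/(5*c + m)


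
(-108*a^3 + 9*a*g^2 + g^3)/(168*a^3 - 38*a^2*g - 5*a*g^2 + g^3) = (-18*a^2 + 3*a*g + g^2)/(28*a^2 - 11*a*g + g^2)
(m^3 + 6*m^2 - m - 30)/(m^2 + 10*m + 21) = (m^2 + 3*m - 10)/(m + 7)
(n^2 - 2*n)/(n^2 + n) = (n - 2)/(n + 1)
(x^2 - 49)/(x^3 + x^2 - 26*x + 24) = (x^2 - 49)/(x^3 + x^2 - 26*x + 24)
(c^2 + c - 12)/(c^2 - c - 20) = (c - 3)/(c - 5)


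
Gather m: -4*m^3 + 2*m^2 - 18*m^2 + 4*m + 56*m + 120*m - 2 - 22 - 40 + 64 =-4*m^3 - 16*m^2 + 180*m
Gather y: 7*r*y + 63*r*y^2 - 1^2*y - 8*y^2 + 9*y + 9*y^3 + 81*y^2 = 9*y^3 + y^2*(63*r + 73) + y*(7*r + 8)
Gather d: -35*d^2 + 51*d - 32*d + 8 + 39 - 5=-35*d^2 + 19*d + 42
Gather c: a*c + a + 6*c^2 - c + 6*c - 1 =a + 6*c^2 + c*(a + 5) - 1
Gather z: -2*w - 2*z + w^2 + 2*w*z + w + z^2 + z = w^2 - w + z^2 + z*(2*w - 1)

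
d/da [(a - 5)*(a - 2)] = 2*a - 7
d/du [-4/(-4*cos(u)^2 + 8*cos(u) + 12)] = 2*(cos(u) - 1)*sin(u)/(sin(u)^2 + 2*cos(u) + 2)^2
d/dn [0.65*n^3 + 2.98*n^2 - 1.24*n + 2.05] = 1.95*n^2 + 5.96*n - 1.24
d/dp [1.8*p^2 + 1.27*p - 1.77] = 3.6*p + 1.27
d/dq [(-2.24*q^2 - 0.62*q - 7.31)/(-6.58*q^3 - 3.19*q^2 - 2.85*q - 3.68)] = (-14.7392*q^4 - 8.1592*q^3 - 139.8932*q^2 - 30.1514*q - 18.5519)/(43.2964*q^6 + 41.9804*q^5 + 47.6821*q^4 + 66.6118*q^3 + 31.6009*q^2 + 20.976*q + 13.5424)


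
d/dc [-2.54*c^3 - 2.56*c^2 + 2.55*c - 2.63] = -7.62*c^2 - 5.12*c + 2.55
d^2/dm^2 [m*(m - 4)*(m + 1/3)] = 6*m - 22/3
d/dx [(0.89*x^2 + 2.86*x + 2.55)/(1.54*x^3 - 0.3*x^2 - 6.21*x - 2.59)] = (-1.3706*x^4 - 8.8088*x^3 - 16.4499*x^2 - 3.0802*x + 8.4281)/(2.3716*x^6 - 0.924*x^5 - 19.0368*x^4 - 4.2512*x^3 + 40.1181*x^2 + 32.1678*x + 6.7081)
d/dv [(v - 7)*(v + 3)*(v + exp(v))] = (v - 7)*(v + 3)*(exp(v) + 1) + (v - 7)*(v + exp(v)) + (v + 3)*(v + exp(v))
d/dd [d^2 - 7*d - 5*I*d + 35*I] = 2*d - 7 - 5*I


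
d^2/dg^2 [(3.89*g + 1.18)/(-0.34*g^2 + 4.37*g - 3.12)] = (-(0.68*g - 4.37)*(1.36*g - 8.74)*(3.89*g + 1.18) + (7.9356*g - 33.1962)*(0.34*g^2 - 4.37*g + 3.12))/(0.34*g^2 - 4.37*g + 3.12)^3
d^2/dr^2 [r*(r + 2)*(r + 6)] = 6*r + 16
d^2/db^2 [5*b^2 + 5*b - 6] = 10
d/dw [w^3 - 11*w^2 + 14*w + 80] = 3*w^2 - 22*w + 14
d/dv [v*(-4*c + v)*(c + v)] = -4*c^2 - 6*c*v + 3*v^2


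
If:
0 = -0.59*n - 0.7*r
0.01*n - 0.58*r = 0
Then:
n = 0.00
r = 0.00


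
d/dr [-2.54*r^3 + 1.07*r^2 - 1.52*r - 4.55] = -7.62*r^2 + 2.14*r - 1.52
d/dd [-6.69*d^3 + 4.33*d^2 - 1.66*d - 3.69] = -20.07*d^2 + 8.66*d - 1.66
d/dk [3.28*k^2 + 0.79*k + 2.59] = 6.56*k + 0.79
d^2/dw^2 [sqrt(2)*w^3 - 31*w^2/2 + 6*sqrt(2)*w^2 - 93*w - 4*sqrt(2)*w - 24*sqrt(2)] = 6*sqrt(2)*w - 31 + 12*sqrt(2)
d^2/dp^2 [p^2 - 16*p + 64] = 2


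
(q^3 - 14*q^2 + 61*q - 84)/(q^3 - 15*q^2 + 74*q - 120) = (q^2 - 10*q + 21)/(q^2 - 11*q + 30)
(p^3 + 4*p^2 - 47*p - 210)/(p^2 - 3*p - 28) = (p^2 + 11*p + 30)/(p + 4)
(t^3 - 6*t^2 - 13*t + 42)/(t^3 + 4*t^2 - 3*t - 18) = (t - 7)/(t + 3)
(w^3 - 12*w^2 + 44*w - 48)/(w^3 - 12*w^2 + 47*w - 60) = (w^2 - 8*w + 12)/(w^2 - 8*w + 15)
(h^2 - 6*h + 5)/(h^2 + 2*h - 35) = (h - 1)/(h + 7)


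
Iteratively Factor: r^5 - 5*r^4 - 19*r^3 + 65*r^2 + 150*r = (r + 2)*(r^4 - 7*r^3 - 5*r^2 + 75*r) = (r - 5)*(r + 2)*(r^3 - 2*r^2 - 15*r) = (r - 5)*(r + 2)*(r + 3)*(r^2 - 5*r) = r*(r - 5)*(r + 2)*(r + 3)*(r - 5)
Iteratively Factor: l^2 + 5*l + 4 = (l + 1)*(l + 4)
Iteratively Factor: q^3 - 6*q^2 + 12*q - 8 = (q - 2)*(q^2 - 4*q + 4) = (q - 2)^2*(q - 2)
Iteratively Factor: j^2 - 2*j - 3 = (j - 3)*(j + 1)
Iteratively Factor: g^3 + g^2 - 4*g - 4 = (g + 1)*(g^2 - 4) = (g + 1)*(g + 2)*(g - 2)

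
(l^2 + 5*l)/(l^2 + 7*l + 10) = l/(l + 2)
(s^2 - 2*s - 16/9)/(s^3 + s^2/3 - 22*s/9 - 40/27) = 3*(3*s - 8)/(9*s^2 - 3*s - 20)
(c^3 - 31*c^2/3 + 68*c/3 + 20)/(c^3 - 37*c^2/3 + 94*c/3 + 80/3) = (c - 6)/(c - 8)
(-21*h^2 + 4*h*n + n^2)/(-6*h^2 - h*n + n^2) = (7*h + n)/(2*h + n)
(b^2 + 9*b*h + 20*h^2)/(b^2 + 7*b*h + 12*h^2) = (b + 5*h)/(b + 3*h)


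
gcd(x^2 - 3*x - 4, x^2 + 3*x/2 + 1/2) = x + 1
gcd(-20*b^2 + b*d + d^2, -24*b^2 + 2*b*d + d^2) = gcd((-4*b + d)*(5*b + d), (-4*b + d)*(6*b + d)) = 4*b - d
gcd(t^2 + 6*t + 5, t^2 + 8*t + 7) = t + 1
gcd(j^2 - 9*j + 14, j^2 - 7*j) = j - 7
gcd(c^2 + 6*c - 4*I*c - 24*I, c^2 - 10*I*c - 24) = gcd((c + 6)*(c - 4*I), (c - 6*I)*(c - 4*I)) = c - 4*I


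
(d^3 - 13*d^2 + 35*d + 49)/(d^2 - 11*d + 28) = (d^2 - 6*d - 7)/(d - 4)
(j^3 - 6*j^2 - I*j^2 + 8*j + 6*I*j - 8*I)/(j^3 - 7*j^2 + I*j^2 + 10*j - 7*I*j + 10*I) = (j^2 - j*(4 + I) + 4*I)/(j^2 + j*(-5 + I) - 5*I)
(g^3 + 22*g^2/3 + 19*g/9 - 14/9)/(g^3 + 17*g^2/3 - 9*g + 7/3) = (g + 2/3)/(g - 1)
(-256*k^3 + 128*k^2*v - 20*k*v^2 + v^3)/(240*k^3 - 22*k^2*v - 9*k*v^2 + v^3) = (32*k^2 - 12*k*v + v^2)/(-30*k^2 - k*v + v^2)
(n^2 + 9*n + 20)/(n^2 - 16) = (n + 5)/(n - 4)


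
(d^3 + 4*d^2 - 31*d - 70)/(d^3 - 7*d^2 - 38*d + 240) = (d^2 + 9*d + 14)/(d^2 - 2*d - 48)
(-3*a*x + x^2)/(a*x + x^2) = (-3*a + x)/(a + x)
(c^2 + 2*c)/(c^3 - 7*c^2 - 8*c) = (c + 2)/(c^2 - 7*c - 8)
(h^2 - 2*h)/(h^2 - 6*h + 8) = h/(h - 4)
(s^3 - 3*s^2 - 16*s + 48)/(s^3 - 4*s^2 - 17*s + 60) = (s - 4)/(s - 5)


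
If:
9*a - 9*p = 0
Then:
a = p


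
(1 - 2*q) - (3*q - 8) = 9 - 5*q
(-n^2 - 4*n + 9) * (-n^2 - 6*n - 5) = n^4 + 10*n^3 + 20*n^2 - 34*n - 45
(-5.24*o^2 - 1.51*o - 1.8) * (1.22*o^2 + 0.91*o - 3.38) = -6.3928*o^4 - 6.6106*o^3 + 14.1411*o^2 + 3.4658*o + 6.084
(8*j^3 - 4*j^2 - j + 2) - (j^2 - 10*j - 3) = 8*j^3 - 5*j^2 + 9*j + 5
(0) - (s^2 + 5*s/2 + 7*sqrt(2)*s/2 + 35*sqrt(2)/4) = -s^2 - 7*sqrt(2)*s/2 - 5*s/2 - 35*sqrt(2)/4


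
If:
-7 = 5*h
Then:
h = -7/5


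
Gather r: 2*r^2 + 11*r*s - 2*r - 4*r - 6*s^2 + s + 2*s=2*r^2 + r*(11*s - 6) - 6*s^2 + 3*s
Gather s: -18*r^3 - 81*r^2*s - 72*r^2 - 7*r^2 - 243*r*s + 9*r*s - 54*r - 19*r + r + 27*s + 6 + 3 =-18*r^3 - 79*r^2 - 72*r + s*(-81*r^2 - 234*r + 27) + 9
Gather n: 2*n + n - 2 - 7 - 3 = 3*n - 12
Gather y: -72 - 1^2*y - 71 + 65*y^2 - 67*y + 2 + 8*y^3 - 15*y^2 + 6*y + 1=8*y^3 + 50*y^2 - 62*y - 140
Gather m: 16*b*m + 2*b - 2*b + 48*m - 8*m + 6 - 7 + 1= m*(16*b + 40)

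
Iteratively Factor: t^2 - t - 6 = (t + 2)*(t - 3)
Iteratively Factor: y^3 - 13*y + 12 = (y + 4)*(y^2 - 4*y + 3) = (y - 3)*(y + 4)*(y - 1)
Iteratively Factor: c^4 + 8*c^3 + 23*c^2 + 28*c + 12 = (c + 1)*(c^3 + 7*c^2 + 16*c + 12) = (c + 1)*(c + 2)*(c^2 + 5*c + 6) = (c + 1)*(c + 2)^2*(c + 3)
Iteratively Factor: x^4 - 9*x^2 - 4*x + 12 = (x + 2)*(x^3 - 2*x^2 - 5*x + 6) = (x - 1)*(x + 2)*(x^2 - x - 6) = (x - 3)*(x - 1)*(x + 2)*(x + 2)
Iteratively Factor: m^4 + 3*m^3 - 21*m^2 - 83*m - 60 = (m + 3)*(m^3 - 21*m - 20) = (m - 5)*(m + 3)*(m^2 + 5*m + 4) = (m - 5)*(m + 3)*(m + 4)*(m + 1)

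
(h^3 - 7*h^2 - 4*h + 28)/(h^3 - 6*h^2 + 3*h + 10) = (h^2 - 5*h - 14)/(h^2 - 4*h - 5)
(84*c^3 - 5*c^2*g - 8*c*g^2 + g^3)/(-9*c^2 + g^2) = (-28*c^2 + 11*c*g - g^2)/(3*c - g)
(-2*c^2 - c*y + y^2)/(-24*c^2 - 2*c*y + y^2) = (2*c^2 + c*y - y^2)/(24*c^2 + 2*c*y - y^2)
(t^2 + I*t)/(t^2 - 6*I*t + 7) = t/(t - 7*I)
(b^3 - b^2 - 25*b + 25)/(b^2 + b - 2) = (b^2 - 25)/(b + 2)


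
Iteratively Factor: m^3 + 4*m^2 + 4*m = (m + 2)*(m^2 + 2*m) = m*(m + 2)*(m + 2)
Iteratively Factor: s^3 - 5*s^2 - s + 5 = (s - 1)*(s^2 - 4*s - 5) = (s - 5)*(s - 1)*(s + 1)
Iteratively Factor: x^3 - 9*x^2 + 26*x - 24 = (x - 3)*(x^2 - 6*x + 8) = (x - 3)*(x - 2)*(x - 4)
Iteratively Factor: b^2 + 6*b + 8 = (b + 2)*(b + 4)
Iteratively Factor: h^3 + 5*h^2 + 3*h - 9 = (h - 1)*(h^2 + 6*h + 9) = (h - 1)*(h + 3)*(h + 3)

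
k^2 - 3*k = k*(k - 3)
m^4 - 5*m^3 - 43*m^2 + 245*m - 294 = (m - 7)*(m - 3)*(m - 2)*(m + 7)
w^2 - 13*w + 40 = (w - 8)*(w - 5)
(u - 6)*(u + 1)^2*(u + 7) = u^4 + 3*u^3 - 39*u^2 - 83*u - 42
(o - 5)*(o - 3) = o^2 - 8*o + 15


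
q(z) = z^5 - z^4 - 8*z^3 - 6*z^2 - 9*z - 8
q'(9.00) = 27828.00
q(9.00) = 46081.00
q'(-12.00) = 107271.00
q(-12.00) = -256508.00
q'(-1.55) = -4.30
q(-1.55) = 6.61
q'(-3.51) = 669.34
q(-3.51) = -388.93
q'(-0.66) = -9.44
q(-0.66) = -2.69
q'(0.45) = -19.42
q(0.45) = -14.02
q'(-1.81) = 11.48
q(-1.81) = 5.91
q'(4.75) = 1509.14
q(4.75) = 865.50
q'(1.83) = -79.77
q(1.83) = -84.28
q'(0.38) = -17.14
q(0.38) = -12.74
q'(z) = 5*z^4 - 4*z^3 - 24*z^2 - 12*z - 9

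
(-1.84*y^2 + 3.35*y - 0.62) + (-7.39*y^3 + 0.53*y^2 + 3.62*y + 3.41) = -7.39*y^3 - 1.31*y^2 + 6.97*y + 2.79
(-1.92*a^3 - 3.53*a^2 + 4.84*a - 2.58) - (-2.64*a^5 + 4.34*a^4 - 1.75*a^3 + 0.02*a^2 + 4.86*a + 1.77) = 2.64*a^5 - 4.34*a^4 - 0.17*a^3 - 3.55*a^2 - 0.0200000000000005*a - 4.35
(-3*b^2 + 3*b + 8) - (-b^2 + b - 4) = -2*b^2 + 2*b + 12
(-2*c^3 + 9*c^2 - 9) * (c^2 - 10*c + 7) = -2*c^5 + 29*c^4 - 104*c^3 + 54*c^2 + 90*c - 63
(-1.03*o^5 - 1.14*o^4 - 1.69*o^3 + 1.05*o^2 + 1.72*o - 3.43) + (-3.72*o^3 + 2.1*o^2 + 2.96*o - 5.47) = -1.03*o^5 - 1.14*o^4 - 5.41*o^3 + 3.15*o^2 + 4.68*o - 8.9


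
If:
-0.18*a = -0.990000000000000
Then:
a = 5.50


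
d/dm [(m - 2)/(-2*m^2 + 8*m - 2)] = (-m^2 + 4*m + 2*(m - 2)^2 - 1)/(2*(m^2 - 4*m + 1)^2)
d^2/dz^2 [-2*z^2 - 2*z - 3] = -4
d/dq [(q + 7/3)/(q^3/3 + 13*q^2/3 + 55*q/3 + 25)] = 2*(-3*q^2 - 15*q - 16)/(q^5 + 21*q^4 + 174*q^3 + 710*q^2 + 1425*q + 1125)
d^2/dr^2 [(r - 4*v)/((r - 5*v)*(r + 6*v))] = 2*(r^3 - 12*r^2*v + 78*r*v^2 - 94*v^3)/(r^6 + 3*r^5*v - 87*r^4*v^2 - 179*r^3*v^3 + 2610*r^2*v^4 + 2700*r*v^5 - 27000*v^6)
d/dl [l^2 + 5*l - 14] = 2*l + 5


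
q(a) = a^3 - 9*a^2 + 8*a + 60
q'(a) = 3*a^2 - 18*a + 8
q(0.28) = 61.56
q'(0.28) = 3.20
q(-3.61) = -133.21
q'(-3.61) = 112.08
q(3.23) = 25.64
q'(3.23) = -18.84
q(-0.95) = 43.42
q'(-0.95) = 27.81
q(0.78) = 61.24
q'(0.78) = -4.21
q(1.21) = 58.27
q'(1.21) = -9.39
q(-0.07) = 59.40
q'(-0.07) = 9.27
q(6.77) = 11.95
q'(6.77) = 23.64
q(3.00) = 30.00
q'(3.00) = -19.00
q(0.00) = 60.00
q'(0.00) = 8.00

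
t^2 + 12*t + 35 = (t + 5)*(t + 7)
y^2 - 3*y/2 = y*(y - 3/2)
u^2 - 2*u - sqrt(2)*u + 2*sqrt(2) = (u - 2)*(u - sqrt(2))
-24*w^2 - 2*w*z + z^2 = (-6*w + z)*(4*w + z)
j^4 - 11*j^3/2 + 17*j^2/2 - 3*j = j*(j - 3)*(j - 2)*(j - 1/2)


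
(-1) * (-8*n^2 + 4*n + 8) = 8*n^2 - 4*n - 8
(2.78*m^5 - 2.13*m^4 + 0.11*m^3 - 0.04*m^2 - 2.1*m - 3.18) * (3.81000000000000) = 10.5918*m^5 - 8.1153*m^4 + 0.4191*m^3 - 0.1524*m^2 - 8.001*m - 12.1158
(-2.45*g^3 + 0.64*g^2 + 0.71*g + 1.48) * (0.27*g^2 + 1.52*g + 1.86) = -0.6615*g^5 - 3.5512*g^4 - 3.3925*g^3 + 2.6692*g^2 + 3.5702*g + 2.7528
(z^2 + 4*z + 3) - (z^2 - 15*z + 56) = 19*z - 53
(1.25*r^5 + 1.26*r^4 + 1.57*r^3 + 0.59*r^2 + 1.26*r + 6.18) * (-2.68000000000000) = -3.35*r^5 - 3.3768*r^4 - 4.2076*r^3 - 1.5812*r^2 - 3.3768*r - 16.5624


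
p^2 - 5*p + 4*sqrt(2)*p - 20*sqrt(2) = (p - 5)*(p + 4*sqrt(2))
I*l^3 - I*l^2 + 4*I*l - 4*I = (l - 2*I)*(l + 2*I)*(I*l - I)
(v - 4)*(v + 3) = v^2 - v - 12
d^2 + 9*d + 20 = (d + 4)*(d + 5)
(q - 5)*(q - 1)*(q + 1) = q^3 - 5*q^2 - q + 5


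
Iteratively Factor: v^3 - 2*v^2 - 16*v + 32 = (v - 2)*(v^2 - 16) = (v - 4)*(v - 2)*(v + 4)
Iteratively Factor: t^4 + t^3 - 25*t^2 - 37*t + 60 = (t - 1)*(t^3 + 2*t^2 - 23*t - 60) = (t - 1)*(t + 3)*(t^2 - t - 20) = (t - 5)*(t - 1)*(t + 3)*(t + 4)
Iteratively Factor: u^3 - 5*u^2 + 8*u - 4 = (u - 2)*(u^2 - 3*u + 2) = (u - 2)^2*(u - 1)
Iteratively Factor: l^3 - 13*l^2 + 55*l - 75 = (l - 5)*(l^2 - 8*l + 15) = (l - 5)*(l - 3)*(l - 5)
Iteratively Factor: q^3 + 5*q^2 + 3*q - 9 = (q - 1)*(q^2 + 6*q + 9) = (q - 1)*(q + 3)*(q + 3)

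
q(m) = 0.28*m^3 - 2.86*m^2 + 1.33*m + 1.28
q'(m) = 0.84*m^2 - 5.72*m + 1.33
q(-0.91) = -2.51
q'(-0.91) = 7.23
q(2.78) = -11.11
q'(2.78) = -8.08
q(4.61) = -25.94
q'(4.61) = -7.19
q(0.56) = 1.18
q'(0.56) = -1.61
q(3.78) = -19.43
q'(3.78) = -8.29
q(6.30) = -33.84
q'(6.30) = -1.37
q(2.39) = -8.06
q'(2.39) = -7.54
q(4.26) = -23.31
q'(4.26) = -7.79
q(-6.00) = -170.14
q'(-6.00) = 65.89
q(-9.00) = -446.47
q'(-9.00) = 120.85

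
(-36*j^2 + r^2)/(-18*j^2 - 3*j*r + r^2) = (6*j + r)/(3*j + r)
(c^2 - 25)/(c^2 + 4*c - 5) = (c - 5)/(c - 1)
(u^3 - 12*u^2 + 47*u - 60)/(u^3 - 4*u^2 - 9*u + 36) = (u - 5)/(u + 3)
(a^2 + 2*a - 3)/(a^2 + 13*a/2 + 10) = 2*(a^2 + 2*a - 3)/(2*a^2 + 13*a + 20)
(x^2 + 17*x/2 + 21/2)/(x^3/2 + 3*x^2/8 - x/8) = 4*(2*x^2 + 17*x + 21)/(x*(4*x^2 + 3*x - 1))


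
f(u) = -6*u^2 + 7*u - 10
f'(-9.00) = 115.00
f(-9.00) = -559.00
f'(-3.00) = 43.00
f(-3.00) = -85.00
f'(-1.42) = 24.04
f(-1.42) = -32.04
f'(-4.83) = 64.96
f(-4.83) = -183.78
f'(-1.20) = 21.40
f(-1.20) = -27.04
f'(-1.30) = 22.60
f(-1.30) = -29.24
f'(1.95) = -16.40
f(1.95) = -19.16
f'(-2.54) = 37.48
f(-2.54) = -66.49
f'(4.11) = -42.32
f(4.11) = -82.58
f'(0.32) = 3.16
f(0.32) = -8.37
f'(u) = 7 - 12*u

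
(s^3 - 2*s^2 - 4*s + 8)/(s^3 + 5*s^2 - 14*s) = (s^2 - 4)/(s*(s + 7))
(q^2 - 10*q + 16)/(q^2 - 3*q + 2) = (q - 8)/(q - 1)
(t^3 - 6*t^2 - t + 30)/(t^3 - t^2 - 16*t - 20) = (t - 3)/(t + 2)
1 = 1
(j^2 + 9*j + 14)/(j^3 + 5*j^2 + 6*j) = (j + 7)/(j*(j + 3))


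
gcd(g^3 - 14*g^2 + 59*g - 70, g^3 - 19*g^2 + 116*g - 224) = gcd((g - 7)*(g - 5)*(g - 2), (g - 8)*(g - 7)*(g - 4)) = g - 7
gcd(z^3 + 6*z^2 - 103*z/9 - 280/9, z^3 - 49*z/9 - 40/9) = z^2 - z - 40/9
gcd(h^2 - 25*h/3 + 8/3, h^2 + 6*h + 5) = 1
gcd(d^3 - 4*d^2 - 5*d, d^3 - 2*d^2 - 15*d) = d^2 - 5*d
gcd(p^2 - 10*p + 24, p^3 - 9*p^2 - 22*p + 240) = p - 6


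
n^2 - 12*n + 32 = (n - 8)*(n - 4)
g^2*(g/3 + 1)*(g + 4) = g^4/3 + 7*g^3/3 + 4*g^2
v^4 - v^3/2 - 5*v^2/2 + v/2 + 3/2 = (v - 3/2)*(v - 1)*(v + 1)^2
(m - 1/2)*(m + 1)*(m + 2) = m^3 + 5*m^2/2 + m/2 - 1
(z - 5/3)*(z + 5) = z^2 + 10*z/3 - 25/3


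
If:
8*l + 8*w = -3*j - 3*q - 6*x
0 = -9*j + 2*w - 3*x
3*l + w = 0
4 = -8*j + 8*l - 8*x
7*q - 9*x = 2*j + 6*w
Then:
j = 38/17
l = -45/34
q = -20/17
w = 135/34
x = -69/17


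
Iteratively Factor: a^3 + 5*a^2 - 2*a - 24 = (a - 2)*(a^2 + 7*a + 12) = (a - 2)*(a + 4)*(a + 3)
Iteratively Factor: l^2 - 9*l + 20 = (l - 4)*(l - 5)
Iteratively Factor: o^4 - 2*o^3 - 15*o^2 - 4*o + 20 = (o - 1)*(o^3 - o^2 - 16*o - 20) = (o - 1)*(o + 2)*(o^2 - 3*o - 10) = (o - 5)*(o - 1)*(o + 2)*(o + 2)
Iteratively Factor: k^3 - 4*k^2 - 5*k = (k - 5)*(k^2 + k) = k*(k - 5)*(k + 1)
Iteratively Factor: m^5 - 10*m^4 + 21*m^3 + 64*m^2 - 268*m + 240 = (m - 4)*(m^4 - 6*m^3 - 3*m^2 + 52*m - 60) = (m - 5)*(m - 4)*(m^3 - m^2 - 8*m + 12) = (m - 5)*(m - 4)*(m - 2)*(m^2 + m - 6) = (m - 5)*(m - 4)*(m - 2)*(m + 3)*(m - 2)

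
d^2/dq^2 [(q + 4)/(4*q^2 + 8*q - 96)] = (4*(q + 1)^2*(q + 4) - 3*(q + 2)*(q^2 + 2*q - 24))/(2*(q^2 + 2*q - 24)^3)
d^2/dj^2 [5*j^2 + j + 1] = 10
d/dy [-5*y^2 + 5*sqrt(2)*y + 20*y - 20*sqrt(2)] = -10*y + 5*sqrt(2) + 20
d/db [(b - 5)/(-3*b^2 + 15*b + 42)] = (-b^2 + 5*b + (b - 5)*(2*b - 5) + 14)/(3*(-b^2 + 5*b + 14)^2)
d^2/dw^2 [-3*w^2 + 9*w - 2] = -6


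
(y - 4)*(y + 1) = y^2 - 3*y - 4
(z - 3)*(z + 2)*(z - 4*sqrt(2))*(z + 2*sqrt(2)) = z^4 - 2*sqrt(2)*z^3 - z^3 - 22*z^2 + 2*sqrt(2)*z^2 + 16*z + 12*sqrt(2)*z + 96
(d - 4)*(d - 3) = d^2 - 7*d + 12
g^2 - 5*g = g*(g - 5)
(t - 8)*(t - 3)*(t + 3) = t^3 - 8*t^2 - 9*t + 72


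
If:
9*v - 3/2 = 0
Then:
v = 1/6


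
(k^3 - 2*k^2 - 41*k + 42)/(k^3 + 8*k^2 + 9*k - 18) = (k - 7)/(k + 3)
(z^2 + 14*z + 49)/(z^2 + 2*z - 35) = (z + 7)/(z - 5)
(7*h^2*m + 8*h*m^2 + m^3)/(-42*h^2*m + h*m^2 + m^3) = (-h - m)/(6*h - m)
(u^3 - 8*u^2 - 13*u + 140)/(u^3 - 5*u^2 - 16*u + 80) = (u - 7)/(u - 4)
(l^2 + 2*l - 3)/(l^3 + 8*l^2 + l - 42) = (l - 1)/(l^2 + 5*l - 14)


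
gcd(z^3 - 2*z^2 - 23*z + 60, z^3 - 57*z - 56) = 1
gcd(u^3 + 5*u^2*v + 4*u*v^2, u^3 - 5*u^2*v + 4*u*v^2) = u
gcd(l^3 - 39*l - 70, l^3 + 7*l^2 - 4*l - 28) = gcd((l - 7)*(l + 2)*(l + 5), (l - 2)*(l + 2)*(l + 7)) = l + 2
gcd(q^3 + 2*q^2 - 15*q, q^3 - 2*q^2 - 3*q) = q^2 - 3*q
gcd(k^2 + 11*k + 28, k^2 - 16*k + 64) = 1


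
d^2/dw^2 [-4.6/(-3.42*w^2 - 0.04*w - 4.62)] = (-107.60688*w^2 - 1.25856*w + 4.6*(6.84*w + 0.04)*(13.68*w + 0.08) - 145.36368)/(3.42*w^2 + 0.04*w + 4.62)^3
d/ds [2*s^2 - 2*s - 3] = 4*s - 2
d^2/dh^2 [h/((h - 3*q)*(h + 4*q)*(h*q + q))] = 2*(h*(h + 1)^2*(h - 3*q)^2 + h*(h + 1)^2*(h - 3*q)*(h + 4*q) + h*(h + 1)^2*(h + 4*q)^2 + h*(h + 1)*(h - 3*q)^2*(h + 4*q) + h*(h + 1)*(h - 3*q)*(h + 4*q)^2 + h*(h - 3*q)^2*(h + 4*q)^2 - (h + 1)^2*(h - 3*q)^2*(h + 4*q) - (h + 1)^2*(h - 3*q)*(h + 4*q)^2 - (h + 1)*(h - 3*q)^2*(h + 4*q)^2)/(q*(h + 1)^3*(h - 3*q)^3*(h + 4*q)^3)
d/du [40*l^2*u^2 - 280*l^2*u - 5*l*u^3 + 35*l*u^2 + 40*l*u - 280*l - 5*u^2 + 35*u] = 80*l^2*u - 280*l^2 - 15*l*u^2 + 70*l*u + 40*l - 10*u + 35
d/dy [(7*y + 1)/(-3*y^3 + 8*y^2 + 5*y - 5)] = (42*y^3 - 47*y^2 - 16*y - 40)/(9*y^6 - 48*y^5 + 34*y^4 + 110*y^3 - 55*y^2 - 50*y + 25)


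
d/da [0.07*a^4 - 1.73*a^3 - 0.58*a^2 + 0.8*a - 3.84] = 0.28*a^3 - 5.19*a^2 - 1.16*a + 0.8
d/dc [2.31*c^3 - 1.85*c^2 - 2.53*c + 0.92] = 6.93*c^2 - 3.7*c - 2.53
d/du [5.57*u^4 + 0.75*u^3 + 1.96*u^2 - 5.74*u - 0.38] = 22.28*u^3 + 2.25*u^2 + 3.92*u - 5.74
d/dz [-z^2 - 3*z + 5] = -2*z - 3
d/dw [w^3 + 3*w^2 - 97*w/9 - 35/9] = 3*w^2 + 6*w - 97/9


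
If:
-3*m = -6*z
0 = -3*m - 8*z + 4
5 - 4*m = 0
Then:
No Solution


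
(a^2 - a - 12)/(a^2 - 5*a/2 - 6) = 2*(a + 3)/(2*a + 3)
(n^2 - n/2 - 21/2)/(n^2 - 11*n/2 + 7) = (n + 3)/(n - 2)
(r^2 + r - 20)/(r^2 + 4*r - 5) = (r - 4)/(r - 1)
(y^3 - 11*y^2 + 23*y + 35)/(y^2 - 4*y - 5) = y - 7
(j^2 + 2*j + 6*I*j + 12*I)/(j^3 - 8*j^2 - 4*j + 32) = (j + 6*I)/(j^2 - 10*j + 16)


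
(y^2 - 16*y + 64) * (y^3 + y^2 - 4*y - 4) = y^5 - 15*y^4 + 44*y^3 + 124*y^2 - 192*y - 256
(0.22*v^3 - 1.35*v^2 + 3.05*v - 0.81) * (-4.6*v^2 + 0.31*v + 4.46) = -1.012*v^5 + 6.2782*v^4 - 13.4673*v^3 - 1.3495*v^2 + 13.3519*v - 3.6126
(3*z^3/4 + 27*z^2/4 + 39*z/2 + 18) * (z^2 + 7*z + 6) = 3*z^5/4 + 12*z^4 + 285*z^3/4 + 195*z^2 + 243*z + 108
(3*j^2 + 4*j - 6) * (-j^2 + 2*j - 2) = -3*j^4 + 2*j^3 + 8*j^2 - 20*j + 12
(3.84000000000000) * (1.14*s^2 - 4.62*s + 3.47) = 4.3776*s^2 - 17.7408*s + 13.3248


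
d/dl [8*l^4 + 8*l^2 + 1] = 32*l^3 + 16*l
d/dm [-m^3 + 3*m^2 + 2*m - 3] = -3*m^2 + 6*m + 2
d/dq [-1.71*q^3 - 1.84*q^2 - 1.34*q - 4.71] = -5.13*q^2 - 3.68*q - 1.34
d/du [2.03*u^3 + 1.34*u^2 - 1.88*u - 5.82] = 6.09*u^2 + 2.68*u - 1.88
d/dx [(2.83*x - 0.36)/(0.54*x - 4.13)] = (47.468155 - 6.20649*x)/(0.54*x - 4.13)^3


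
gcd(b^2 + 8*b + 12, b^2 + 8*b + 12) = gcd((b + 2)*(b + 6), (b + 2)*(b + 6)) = b^2 + 8*b + 12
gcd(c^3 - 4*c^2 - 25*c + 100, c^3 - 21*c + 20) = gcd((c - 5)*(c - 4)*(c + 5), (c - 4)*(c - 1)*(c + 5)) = c^2 + c - 20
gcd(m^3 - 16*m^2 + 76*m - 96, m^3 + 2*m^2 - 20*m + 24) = m - 2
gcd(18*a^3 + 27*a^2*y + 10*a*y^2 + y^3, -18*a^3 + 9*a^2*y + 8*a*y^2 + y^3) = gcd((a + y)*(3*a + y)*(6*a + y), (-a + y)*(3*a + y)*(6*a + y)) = 18*a^2 + 9*a*y + y^2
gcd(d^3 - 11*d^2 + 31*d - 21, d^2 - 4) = 1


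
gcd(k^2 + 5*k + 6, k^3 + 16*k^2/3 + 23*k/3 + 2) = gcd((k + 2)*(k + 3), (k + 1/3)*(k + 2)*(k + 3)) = k^2 + 5*k + 6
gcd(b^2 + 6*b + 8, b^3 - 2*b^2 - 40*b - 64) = b^2 + 6*b + 8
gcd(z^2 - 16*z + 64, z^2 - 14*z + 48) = z - 8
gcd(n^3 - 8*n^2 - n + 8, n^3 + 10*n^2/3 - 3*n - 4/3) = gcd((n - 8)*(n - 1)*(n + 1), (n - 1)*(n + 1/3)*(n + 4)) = n - 1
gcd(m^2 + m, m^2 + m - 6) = 1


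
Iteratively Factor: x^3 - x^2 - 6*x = (x)*(x^2 - x - 6) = x*(x - 3)*(x + 2)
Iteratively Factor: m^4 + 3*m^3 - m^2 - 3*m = (m + 3)*(m^3 - m) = m*(m + 3)*(m^2 - 1) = m*(m - 1)*(m + 3)*(m + 1)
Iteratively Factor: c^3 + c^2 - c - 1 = (c + 1)*(c^2 - 1) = (c - 1)*(c + 1)*(c + 1)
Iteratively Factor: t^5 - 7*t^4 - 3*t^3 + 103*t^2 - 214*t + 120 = (t - 5)*(t^4 - 2*t^3 - 13*t^2 + 38*t - 24) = (t - 5)*(t - 3)*(t^3 + t^2 - 10*t + 8) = (t - 5)*(t - 3)*(t - 1)*(t^2 + 2*t - 8) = (t - 5)*(t - 3)*(t - 2)*(t - 1)*(t + 4)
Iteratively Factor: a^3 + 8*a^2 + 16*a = (a + 4)*(a^2 + 4*a) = (a + 4)^2*(a)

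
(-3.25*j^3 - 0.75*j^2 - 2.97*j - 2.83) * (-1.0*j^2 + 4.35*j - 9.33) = 3.25*j^5 - 13.3875*j^4 + 30.03*j^3 - 3.092*j^2 + 15.3996*j + 26.4039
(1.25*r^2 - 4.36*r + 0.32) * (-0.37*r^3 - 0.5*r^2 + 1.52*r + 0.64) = -0.4625*r^5 + 0.9882*r^4 + 3.9616*r^3 - 5.9872*r^2 - 2.304*r + 0.2048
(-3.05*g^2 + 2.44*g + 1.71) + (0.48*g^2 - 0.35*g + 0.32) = -2.57*g^2 + 2.09*g + 2.03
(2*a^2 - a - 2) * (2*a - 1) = 4*a^3 - 4*a^2 - 3*a + 2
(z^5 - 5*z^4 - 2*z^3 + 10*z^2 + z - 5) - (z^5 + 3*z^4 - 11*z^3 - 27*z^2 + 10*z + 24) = -8*z^4 + 9*z^3 + 37*z^2 - 9*z - 29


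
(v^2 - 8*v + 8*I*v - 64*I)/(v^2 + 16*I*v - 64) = (v - 8)/(v + 8*I)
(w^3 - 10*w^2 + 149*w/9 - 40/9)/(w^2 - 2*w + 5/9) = w - 8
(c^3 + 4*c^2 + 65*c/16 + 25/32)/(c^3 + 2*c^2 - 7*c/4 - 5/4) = (16*c^2 + 24*c + 5)/(8*(2*c^2 - c - 1))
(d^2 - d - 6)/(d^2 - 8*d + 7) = (d^2 - d - 6)/(d^2 - 8*d + 7)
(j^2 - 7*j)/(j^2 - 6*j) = (j - 7)/(j - 6)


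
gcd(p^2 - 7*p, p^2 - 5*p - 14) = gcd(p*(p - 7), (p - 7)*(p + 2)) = p - 7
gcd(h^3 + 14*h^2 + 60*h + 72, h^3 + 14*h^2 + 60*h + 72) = h^3 + 14*h^2 + 60*h + 72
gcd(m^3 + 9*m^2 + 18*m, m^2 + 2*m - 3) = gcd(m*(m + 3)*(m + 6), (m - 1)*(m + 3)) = m + 3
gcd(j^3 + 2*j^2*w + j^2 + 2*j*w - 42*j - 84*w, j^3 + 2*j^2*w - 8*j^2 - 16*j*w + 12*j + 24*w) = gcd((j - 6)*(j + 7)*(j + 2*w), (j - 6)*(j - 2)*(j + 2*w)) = j^2 + 2*j*w - 6*j - 12*w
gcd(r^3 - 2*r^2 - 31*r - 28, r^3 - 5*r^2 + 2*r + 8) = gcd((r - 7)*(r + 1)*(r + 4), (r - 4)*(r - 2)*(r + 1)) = r + 1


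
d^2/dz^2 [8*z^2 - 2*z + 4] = 16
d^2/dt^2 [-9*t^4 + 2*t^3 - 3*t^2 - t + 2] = -108*t^2 + 12*t - 6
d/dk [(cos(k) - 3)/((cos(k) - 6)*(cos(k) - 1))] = (cos(k)^2 - 6*cos(k) + 15)*sin(k)/((cos(k) - 6)^2*(cos(k) - 1)^2)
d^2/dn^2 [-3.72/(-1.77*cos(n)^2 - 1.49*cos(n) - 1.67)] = (-46.617552*(1 - cos(n)^2)^2 - 29.432268*cos(n)^3 + 12.416244*cos(n)^2 + 68.121012*cos(n) + 41.1432)/(1.77*cos(n)^2 + 1.49*cos(n) + 1.67)^3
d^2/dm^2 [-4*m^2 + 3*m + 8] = -8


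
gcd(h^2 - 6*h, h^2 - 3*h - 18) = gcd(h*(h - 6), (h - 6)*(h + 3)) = h - 6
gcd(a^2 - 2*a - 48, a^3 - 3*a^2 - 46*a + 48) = a^2 - 2*a - 48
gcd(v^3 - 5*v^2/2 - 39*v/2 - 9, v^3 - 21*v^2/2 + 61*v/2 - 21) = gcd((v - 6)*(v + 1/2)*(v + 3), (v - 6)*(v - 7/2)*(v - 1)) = v - 6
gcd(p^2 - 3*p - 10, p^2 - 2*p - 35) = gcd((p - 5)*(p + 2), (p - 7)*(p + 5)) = 1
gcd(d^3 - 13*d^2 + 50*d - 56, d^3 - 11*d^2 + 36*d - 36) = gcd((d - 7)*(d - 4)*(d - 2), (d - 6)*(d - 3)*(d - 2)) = d - 2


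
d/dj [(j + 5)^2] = 2*j + 10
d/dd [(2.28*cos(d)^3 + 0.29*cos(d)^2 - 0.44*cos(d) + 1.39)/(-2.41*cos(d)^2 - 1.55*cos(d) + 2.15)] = (5.4948*cos(d)^4 + 7.068*cos(d)^3 - 13.1961*cos(d)^2 - 7.9468*cos(d) - 1.2085)*sin(d)/(5.8081*cos(d)^4 + 7.471*cos(d)^3 - 7.9605*cos(d)^2 - 6.665*cos(d) + 4.6225)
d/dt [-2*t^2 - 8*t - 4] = -4*t - 8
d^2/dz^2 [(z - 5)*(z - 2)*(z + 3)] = 6*z - 8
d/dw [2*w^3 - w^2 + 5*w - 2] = 6*w^2 - 2*w + 5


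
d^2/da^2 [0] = 0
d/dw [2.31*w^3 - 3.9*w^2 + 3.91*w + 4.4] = 6.93*w^2 - 7.8*w + 3.91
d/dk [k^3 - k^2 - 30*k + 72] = 3*k^2 - 2*k - 30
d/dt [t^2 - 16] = 2*t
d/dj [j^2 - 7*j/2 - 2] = 2*j - 7/2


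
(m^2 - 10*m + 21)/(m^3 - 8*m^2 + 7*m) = (m - 3)/(m*(m - 1))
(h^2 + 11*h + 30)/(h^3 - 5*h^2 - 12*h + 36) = (h^2 + 11*h + 30)/(h^3 - 5*h^2 - 12*h + 36)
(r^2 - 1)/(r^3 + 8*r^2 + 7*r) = (r - 1)/(r*(r + 7))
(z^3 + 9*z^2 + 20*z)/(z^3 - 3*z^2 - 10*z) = (z^2 + 9*z + 20)/(z^2 - 3*z - 10)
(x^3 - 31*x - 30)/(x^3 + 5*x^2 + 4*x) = (x^2 - x - 30)/(x*(x + 4))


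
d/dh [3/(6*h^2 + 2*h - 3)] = 6*(-6*h - 1)/(6*h^2 + 2*h - 3)^2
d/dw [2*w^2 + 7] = 4*w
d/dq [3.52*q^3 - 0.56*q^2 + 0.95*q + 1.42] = 10.56*q^2 - 1.12*q + 0.95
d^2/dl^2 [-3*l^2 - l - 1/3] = -6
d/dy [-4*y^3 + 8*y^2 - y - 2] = -12*y^2 + 16*y - 1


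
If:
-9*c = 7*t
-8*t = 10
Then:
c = 35/36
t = -5/4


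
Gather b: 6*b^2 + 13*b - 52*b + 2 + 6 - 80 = 6*b^2 - 39*b - 72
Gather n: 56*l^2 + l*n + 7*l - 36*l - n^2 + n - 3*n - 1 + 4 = 56*l^2 - 29*l - n^2 + n*(l - 2) + 3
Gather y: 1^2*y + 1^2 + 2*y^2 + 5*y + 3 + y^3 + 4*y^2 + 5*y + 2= y^3 + 6*y^2 + 11*y + 6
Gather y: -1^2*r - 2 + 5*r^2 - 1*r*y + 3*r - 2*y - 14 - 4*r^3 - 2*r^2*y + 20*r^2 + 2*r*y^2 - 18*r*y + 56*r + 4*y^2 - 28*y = -4*r^3 + 25*r^2 + 58*r + y^2*(2*r + 4) + y*(-2*r^2 - 19*r - 30) - 16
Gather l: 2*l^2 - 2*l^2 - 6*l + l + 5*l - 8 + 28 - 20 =0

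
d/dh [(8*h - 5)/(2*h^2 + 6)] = (4*h^2 - h*(8*h - 5) + 12)/(h^2 + 3)^2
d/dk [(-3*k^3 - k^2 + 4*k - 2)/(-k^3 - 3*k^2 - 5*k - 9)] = 2*(4*k^4 + 19*k^3 + 46*k^2 + 3*k - 23)/(k^6 + 6*k^5 + 19*k^4 + 48*k^3 + 79*k^2 + 90*k + 81)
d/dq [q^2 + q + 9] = 2*q + 1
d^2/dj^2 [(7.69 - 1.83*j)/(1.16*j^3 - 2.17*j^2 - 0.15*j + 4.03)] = (-14.774688*j^5 + 151.810824*j^4 - 327.587702*j^3 + 311.898894*j^2 - 296.6979*j + 132.633218)/(1.560896*j^9 - 8.759856*j^8 + 15.781452*j^7 + 8.315471*j^6 - 62.906601*j^5 + 52.576806*j^4 + 64.385547*j^3 - 105.456234*j^2 - 7.308405*j + 65.450827)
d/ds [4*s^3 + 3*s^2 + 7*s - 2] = 12*s^2 + 6*s + 7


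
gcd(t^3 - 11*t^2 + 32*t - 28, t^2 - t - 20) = 1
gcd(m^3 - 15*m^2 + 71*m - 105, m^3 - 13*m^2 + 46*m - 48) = m - 3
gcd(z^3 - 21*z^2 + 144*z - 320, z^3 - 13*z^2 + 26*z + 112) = z - 8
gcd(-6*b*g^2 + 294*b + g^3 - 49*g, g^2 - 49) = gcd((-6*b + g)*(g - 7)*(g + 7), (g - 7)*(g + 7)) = g^2 - 49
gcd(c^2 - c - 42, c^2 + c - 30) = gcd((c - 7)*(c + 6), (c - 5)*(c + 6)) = c + 6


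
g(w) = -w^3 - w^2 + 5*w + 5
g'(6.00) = -115.00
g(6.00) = -217.00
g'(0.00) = 5.00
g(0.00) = 5.00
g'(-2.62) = -10.35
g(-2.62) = 3.02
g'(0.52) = 3.15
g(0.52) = 7.19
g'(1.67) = -6.71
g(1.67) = 5.90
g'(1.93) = -10.03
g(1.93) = 3.74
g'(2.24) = -14.53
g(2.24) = -0.06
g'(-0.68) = 4.97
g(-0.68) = 1.45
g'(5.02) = -80.64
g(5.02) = -121.61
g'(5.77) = -106.42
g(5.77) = -191.54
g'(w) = -3*w^2 - 2*w + 5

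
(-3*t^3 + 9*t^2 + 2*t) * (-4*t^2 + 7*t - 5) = 12*t^5 - 57*t^4 + 70*t^3 - 31*t^2 - 10*t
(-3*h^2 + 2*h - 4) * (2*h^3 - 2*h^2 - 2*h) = -6*h^5 + 10*h^4 - 6*h^3 + 4*h^2 + 8*h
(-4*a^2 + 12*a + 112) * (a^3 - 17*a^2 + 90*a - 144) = -4*a^5 + 80*a^4 - 452*a^3 - 248*a^2 + 8352*a - 16128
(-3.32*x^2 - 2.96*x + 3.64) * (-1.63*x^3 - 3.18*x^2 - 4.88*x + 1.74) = 5.4116*x^5 + 15.3824*x^4 + 19.6812*x^3 - 2.9072*x^2 - 22.9136*x + 6.3336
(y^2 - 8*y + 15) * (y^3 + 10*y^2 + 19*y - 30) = y^5 + 2*y^4 - 46*y^3 - 32*y^2 + 525*y - 450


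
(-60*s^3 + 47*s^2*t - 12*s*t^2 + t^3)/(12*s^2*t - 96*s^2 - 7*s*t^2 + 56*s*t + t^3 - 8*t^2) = (-5*s + t)/(t - 8)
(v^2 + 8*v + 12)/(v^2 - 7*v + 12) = (v^2 + 8*v + 12)/(v^2 - 7*v + 12)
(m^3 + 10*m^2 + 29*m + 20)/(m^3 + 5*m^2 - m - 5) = (m + 4)/(m - 1)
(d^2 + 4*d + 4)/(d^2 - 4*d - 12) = (d + 2)/(d - 6)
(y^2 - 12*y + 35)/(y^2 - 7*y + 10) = (y - 7)/(y - 2)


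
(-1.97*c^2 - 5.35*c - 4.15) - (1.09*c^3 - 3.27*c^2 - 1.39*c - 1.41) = -1.09*c^3 + 1.3*c^2 - 3.96*c - 2.74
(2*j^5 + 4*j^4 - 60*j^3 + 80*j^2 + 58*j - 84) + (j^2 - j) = 2*j^5 + 4*j^4 - 60*j^3 + 81*j^2 + 57*j - 84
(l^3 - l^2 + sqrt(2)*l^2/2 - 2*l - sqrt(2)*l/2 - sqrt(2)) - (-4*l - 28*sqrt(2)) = l^3 - l^2 + sqrt(2)*l^2/2 - sqrt(2)*l/2 + 2*l + 27*sqrt(2)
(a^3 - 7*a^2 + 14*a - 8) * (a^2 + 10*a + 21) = a^5 + 3*a^4 - 35*a^3 - 15*a^2 + 214*a - 168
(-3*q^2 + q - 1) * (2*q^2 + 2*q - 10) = -6*q^4 - 4*q^3 + 30*q^2 - 12*q + 10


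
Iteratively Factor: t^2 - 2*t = (t - 2)*(t)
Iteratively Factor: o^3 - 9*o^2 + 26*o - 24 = (o - 4)*(o^2 - 5*o + 6) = (o - 4)*(o - 3)*(o - 2)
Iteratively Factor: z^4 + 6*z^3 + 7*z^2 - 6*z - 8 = (z + 4)*(z^3 + 2*z^2 - z - 2) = (z - 1)*(z + 4)*(z^2 + 3*z + 2) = (z - 1)*(z + 2)*(z + 4)*(z + 1)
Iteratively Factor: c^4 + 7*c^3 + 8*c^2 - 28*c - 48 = (c + 4)*(c^3 + 3*c^2 - 4*c - 12) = (c - 2)*(c + 4)*(c^2 + 5*c + 6) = (c - 2)*(c + 2)*(c + 4)*(c + 3)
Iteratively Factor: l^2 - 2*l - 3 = (l + 1)*(l - 3)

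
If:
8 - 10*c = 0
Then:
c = 4/5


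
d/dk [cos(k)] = -sin(k)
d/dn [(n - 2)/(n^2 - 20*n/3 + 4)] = 3*(-3*n^2 + 12*n - 28)/(9*n^4 - 120*n^3 + 472*n^2 - 480*n + 144)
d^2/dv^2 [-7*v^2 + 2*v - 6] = -14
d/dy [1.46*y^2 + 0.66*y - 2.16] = 2.92*y + 0.66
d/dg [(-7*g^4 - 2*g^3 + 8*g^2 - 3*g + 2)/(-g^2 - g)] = (14*g^5 + 23*g^4 + 4*g^3 - 11*g^2 + 4*g + 2)/(g^2*(g^2 + 2*g + 1))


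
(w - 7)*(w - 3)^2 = w^3 - 13*w^2 + 51*w - 63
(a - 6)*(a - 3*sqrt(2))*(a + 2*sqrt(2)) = a^3 - 6*a^2 - sqrt(2)*a^2 - 12*a + 6*sqrt(2)*a + 72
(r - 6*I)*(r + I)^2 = r^3 - 4*I*r^2 + 11*r + 6*I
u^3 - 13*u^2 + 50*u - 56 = (u - 7)*(u - 4)*(u - 2)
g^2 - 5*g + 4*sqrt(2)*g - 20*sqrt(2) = (g - 5)*(g + 4*sqrt(2))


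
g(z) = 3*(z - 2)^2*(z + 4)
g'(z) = 3*(z - 2)^2 + 3*(z + 4)*(2*z - 4) = 9*z^2 - 36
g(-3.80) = 20.18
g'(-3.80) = 93.96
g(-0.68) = 71.54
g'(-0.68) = -31.84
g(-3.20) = 64.90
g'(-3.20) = 56.16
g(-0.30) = 58.72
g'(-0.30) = -35.19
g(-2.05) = 95.95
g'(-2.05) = 1.82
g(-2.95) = 77.18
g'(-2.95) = 42.32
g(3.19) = 30.55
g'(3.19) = 55.58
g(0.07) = 45.48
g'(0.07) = -35.96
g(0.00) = 48.00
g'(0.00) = -36.00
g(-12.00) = -4704.00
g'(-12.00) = 1260.00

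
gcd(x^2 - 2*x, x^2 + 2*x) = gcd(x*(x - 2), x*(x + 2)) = x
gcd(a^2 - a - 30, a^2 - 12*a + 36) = a - 6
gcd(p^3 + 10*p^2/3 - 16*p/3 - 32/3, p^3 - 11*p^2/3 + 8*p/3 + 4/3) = p - 2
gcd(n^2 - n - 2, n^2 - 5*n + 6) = n - 2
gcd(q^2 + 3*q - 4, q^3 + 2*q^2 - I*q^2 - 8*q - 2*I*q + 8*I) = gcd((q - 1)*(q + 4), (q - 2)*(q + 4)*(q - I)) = q + 4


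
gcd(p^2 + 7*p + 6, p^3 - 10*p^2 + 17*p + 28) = p + 1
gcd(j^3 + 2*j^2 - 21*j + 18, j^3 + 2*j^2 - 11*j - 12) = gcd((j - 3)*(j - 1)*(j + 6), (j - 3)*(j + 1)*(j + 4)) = j - 3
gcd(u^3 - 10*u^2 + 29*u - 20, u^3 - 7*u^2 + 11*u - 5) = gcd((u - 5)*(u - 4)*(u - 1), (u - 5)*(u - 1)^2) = u^2 - 6*u + 5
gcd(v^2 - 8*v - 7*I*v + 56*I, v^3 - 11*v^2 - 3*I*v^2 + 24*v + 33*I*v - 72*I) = v - 8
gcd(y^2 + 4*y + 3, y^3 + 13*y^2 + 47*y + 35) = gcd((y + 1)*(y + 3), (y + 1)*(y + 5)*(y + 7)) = y + 1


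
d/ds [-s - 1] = -1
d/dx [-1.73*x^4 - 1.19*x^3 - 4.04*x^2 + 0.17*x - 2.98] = -6.92*x^3 - 3.57*x^2 - 8.08*x + 0.17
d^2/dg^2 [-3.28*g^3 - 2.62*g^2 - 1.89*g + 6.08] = -19.68*g - 5.24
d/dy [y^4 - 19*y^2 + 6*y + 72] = 4*y^3 - 38*y + 6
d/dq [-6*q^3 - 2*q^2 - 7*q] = -18*q^2 - 4*q - 7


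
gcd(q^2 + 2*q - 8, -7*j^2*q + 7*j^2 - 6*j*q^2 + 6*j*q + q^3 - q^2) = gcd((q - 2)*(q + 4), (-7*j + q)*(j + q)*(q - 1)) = 1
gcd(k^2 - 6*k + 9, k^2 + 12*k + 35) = 1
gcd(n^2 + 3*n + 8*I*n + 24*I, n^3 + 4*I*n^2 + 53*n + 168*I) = n + 8*I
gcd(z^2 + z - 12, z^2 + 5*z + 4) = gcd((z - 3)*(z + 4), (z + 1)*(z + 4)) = z + 4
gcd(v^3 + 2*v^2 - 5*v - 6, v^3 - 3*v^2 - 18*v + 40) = v - 2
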